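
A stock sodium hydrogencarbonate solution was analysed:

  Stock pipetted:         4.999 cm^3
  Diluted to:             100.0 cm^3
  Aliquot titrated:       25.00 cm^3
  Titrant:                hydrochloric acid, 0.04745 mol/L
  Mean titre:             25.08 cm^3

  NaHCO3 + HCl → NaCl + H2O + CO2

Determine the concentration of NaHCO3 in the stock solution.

n(HCl) = 0.02508 × 0.04745 = 1.190 × 10^-3 mol
n(NaHCO3) in the aliquot = 1.190 × 10^-3 mol (1:1 ratio)
[NaHCO3]_dilute = 1.190 × 10^-3 / 0.02500 = 0.04760 mol/L
Dilution factor = 100.0 / 4.999 = 20.00
[NaHCO3]_stock = 0.04760 × 20.00 = 0.9522 mol/L

0.9522 mol/L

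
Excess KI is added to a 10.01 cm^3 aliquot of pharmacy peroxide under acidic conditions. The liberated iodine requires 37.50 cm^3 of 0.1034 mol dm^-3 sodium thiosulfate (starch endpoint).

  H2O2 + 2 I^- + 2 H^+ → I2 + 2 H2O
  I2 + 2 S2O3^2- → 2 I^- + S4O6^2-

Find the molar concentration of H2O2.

n(S2O3^2-) = 0.03750 × 0.1034 = 3.878 × 10^-3 mol
n(I2) = n(S2O3^2-)/2 = 1.939 × 10^-3 mol
n(H2O2) in the aliquot = 1.939 × 10^-3 mol (1:1 ratio)
[H2O2] = 1.939 × 10^-3 / 0.01001 = 0.1937 mol/L

0.1937 mol/L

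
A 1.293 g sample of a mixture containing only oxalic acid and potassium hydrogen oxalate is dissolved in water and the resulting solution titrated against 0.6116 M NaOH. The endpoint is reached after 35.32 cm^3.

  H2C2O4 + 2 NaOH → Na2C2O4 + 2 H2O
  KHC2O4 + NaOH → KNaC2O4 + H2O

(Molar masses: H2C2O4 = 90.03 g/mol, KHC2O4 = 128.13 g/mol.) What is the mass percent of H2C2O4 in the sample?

61.78 %

n(NaOH) = 0.03532 × 0.6116 = 0.02160 mol
Let x = n(H2C2O4), y = n(KHC2O4).
Titrant: 2x + 1y = 0.02160;  mass: 90.03x + 128.13y = 1.293
Solving, x = 8.872 × 10^-3 mol, y = 3.857 × 10^-3 mol
mass of H2C2O4 = 8.872 × 10^-3 × 90.03 = 0.7988 g
% H2C2O4 = 0.7988 / 1.293 × 100 = 61.78 %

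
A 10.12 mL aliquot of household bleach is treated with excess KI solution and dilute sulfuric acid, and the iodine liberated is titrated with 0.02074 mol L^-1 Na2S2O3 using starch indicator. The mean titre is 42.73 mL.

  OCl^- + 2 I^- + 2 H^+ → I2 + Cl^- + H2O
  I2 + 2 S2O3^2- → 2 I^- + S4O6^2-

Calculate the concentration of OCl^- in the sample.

0.04379 mol/L

n(S2O3^2-) = 0.04273 × 0.02074 = 8.862 × 10^-4 mol
n(I2) = n(S2O3^2-)/2 = 4.431 × 10^-4 mol
n(OCl^-) in the aliquot = 4.431 × 10^-4 mol (1:1 ratio)
[OCl^-] = 4.431 × 10^-4 / 0.01012 = 0.04379 mol/L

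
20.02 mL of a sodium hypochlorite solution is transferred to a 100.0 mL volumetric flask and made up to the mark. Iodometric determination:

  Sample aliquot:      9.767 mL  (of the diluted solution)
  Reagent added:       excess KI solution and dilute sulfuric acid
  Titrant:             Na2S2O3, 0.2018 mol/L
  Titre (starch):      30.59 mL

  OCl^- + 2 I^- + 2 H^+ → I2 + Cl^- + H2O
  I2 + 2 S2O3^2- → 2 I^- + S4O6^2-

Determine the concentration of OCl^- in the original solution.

n(S2O3^2-) = 0.03059 × 0.2018 = 6.173 × 10^-3 mol
n(I2) = n(S2O3^2-)/2 = 3.087 × 10^-3 mol
n(OCl^-) in the aliquot = 3.087 × 10^-3 mol (1:1 ratio)
[OCl^-]_dilute = 3.087 × 10^-3 / 0.009767 = 0.3160 mol/L
[OCl^-]_original = 0.3160 × 100.0/20.02 = 1.579 mol/L

1.579 mol/L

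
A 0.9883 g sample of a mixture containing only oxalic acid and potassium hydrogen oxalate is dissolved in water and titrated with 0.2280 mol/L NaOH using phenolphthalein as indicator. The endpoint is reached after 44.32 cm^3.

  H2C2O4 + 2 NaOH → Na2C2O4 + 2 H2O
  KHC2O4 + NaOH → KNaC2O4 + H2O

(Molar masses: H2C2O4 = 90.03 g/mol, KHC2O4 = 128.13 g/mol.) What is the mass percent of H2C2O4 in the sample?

n(NaOH) = 0.04432 × 0.2280 = 0.01010 mol
Let x = n(H2C2O4), y = n(KHC2O4).
Titrant: 2x + 1y = 0.01010;  mass: 90.03x + 128.13y = 0.9883
Solving, x = 1.844 × 10^-3 mol, y = 6.418 × 10^-3 mol
mass of H2C2O4 = 1.844 × 10^-3 × 90.03 = 0.1660 g
% H2C2O4 = 0.1660 / 0.9883 × 100 = 16.79 %

16.79 %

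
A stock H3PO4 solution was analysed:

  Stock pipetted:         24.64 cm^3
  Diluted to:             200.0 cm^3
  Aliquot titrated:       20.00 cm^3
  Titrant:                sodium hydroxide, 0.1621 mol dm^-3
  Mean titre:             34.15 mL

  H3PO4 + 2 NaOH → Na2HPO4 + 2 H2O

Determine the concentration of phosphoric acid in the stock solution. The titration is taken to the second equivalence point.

n(NaOH) = 0.03415 × 0.1621 = 5.536 × 10^-3 mol
From the 1:2 ratio, n(H3PO4) in the aliquot = 1/2 × 5.536 × 10^-3 = 2.768 × 10^-3 mol
[H3PO4]_dilute = 2.768 × 10^-3 / 0.02000 = 0.1384 mol/L
Dilution factor = 200.0 / 24.64 = 8.117
[H3PO4]_stock = 0.1384 × 8.117 = 1.123 mol/L

1.123 mol/L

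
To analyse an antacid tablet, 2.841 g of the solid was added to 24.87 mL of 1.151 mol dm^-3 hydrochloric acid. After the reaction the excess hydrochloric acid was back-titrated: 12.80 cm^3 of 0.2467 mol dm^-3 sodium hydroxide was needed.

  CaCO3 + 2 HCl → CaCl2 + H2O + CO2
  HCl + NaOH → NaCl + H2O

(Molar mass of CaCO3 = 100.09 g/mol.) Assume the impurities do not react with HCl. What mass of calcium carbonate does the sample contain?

n(HCl) added = 0.02487 × 1.151 = 0.02863 mol
n(NaOH) used in back-titration = 0.01280 × 0.2467 = 3.158 × 10^-3 mol
n(HCl) left over = 3.158 × 10^-3 mol (1:1 ratio)
n(HCl) consumed by analyte = 0.02863 − 3.158 × 10^-3 = 0.02547 mol
From the 1:2 ratio, n(CaCO3) = 1/2 × 0.02547 = 0.01273 mol
mass of CaCO3 = 0.01273 × 100.09 = 1.275 g

1.275 g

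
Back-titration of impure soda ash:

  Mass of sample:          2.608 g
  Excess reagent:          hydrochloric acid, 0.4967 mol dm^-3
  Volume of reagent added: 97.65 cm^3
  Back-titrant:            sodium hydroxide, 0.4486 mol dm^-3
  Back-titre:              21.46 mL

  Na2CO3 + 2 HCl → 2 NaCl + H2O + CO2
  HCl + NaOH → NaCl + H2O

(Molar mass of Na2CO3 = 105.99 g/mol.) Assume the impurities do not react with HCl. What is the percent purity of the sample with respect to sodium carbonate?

79.00 %

n(HCl) added = 0.09765 × 0.4967 = 0.04850 mol
n(NaOH) used in back-titration = 0.02146 × 0.4486 = 9.627 × 10^-3 mol
n(HCl) left over = 9.627 × 10^-3 mol (1:1 ratio)
n(HCl) consumed by analyte = 0.04850 − 9.627 × 10^-3 = 0.03888 mol
From the 1:2 ratio, n(Na2CO3) = 1/2 × 0.03888 = 0.01944 mol
mass of Na2CO3 = 0.01944 × 105.99 = 2.060 g
% Na2CO3 = 2.060 / 2.608 × 100 = 79.00 %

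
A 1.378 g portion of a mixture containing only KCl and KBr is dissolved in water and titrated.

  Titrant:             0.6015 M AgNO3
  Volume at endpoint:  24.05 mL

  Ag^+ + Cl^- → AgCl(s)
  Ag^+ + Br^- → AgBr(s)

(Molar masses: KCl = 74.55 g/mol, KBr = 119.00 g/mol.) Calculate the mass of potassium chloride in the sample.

n(AgNO3) = 0.02405 × 0.6015 = 0.01447 mol
Let x = n(KCl), y = n(KBr).
Titrant: 1x + 1y = 0.01447;  mass: 74.55x + 119.00y = 1.378
Solving, x = 7.727 × 10^-3 mol, y = 6.739 × 10^-3 mol
mass of KCl = 7.727 × 10^-3 × 74.55 = 0.5760 g

0.5760 g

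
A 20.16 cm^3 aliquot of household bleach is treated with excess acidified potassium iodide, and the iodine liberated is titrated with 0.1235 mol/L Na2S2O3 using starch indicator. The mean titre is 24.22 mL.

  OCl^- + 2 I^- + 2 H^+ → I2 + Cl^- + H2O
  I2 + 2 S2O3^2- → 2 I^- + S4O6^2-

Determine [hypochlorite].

n(S2O3^2-) = 0.02422 × 0.1235 = 2.991 × 10^-3 mol
n(I2) = n(S2O3^2-)/2 = 1.496 × 10^-3 mol
n(OCl^-) in the aliquot = 1.496 × 10^-3 mol (1:1 ratio)
[OCl^-] = 1.496 × 10^-3 / 0.02016 = 0.07419 mol/L

0.07419 mol/L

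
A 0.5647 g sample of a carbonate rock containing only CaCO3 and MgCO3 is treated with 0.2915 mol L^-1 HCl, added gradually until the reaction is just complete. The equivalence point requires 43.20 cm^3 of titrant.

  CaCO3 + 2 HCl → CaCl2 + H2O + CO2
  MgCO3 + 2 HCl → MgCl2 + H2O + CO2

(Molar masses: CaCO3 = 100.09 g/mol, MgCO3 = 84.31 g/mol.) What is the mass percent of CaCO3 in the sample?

38.02 %

n(HCl) = 0.04320 × 0.2915 = 0.01259 mol
Let x = n(CaCO3), y = n(MgCO3).
Titrant: 2x + 2y = 0.01259;  mass: 100.09x + 84.31y = 0.5647
Solving, x = 2.145 × 10^-3 mol, y = 4.151 × 10^-3 mol
mass of CaCO3 = 2.145 × 10^-3 × 100.09 = 0.2147 g
% CaCO3 = 0.2147 / 0.5647 × 100 = 38.02 %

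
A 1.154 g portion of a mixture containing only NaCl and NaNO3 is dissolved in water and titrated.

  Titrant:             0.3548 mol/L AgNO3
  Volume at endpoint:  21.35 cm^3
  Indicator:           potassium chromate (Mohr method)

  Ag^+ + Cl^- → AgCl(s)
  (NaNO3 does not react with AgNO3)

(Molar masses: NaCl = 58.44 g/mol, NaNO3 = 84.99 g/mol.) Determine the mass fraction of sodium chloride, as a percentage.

n(AgNO3) = 0.02135 × 0.3548 = 7.575 × 10^-3 mol
Let x = n(NaCl), y = n(NaNO3).
Titrant: 1x = 7.575 × 10^-3;  mass: 58.44x + 84.99y = 1.154
Solving, x = 7.575 × 10^-3 mol, y = 8.369 × 10^-3 mol
mass of NaCl = 7.575 × 10^-3 × 58.44 = 0.4427 g
% NaCl = 0.4427 / 1.154 × 100 = 38.36 %

38.36 %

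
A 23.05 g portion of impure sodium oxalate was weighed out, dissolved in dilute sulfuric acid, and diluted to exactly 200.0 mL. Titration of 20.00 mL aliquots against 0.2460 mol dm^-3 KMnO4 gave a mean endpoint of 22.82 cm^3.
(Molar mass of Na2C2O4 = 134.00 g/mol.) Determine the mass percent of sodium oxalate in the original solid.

2 MnO4^- + 5 C2O4^2- + 16 H^+ → 2 Mn^2+ + 10 CO2 + 8 H2O
n(KMnO4) per titration = 0.02282 × 0.2460 = 5.614 × 10^-3 mol
From the 5:2 ratio, n(Na2C2O4) in each aliquot = 5/2 × 5.614 × 10^-3 = 0.01403 mol
n(Na2C2O4) in the whole flask = 0.01403 × 200.0/20.00 = 0.1403 mol
mass of Na2C2O4 = 0.1403 × 134.00 = 18.81 g
% Na2C2O4 = 18.81 / 23.05 × 100 = 81.59 %

81.59 %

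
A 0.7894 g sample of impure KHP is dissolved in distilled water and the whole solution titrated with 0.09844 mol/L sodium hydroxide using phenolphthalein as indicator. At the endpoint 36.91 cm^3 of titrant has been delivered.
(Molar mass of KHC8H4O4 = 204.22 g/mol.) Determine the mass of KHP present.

0.7420 g

KHC8H4O4 + NaOH → KNaC8H4O4 + H2O
n(NaOH) = 0.03691 L × 0.09844 mol/L = 3.633 × 10^-3 mol
n(KHC8H4O4) = 3.633 × 10^-3 mol (1:1 ratio)
mass of KHC8H4O4 = 3.633 × 10^-3 × 204.22 g/mol = 0.7420 g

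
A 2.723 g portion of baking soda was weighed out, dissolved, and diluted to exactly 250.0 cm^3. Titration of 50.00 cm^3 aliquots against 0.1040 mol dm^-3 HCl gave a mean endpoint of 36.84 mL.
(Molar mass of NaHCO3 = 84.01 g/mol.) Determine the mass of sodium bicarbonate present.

1.609 g

NaHCO3 + HCl → NaCl + H2O + CO2
n(HCl) per titration = 0.03684 × 0.1040 = 3.831 × 10^-3 mol
n(NaHCO3) in each aliquot = 3.831 × 10^-3 mol (1:1 ratio)
n(NaHCO3) in the whole flask = 3.831 × 10^-3 × 250.0/50.00 = 0.01916 mol
mass of NaHCO3 = 0.01916 × 84.01 = 1.609 g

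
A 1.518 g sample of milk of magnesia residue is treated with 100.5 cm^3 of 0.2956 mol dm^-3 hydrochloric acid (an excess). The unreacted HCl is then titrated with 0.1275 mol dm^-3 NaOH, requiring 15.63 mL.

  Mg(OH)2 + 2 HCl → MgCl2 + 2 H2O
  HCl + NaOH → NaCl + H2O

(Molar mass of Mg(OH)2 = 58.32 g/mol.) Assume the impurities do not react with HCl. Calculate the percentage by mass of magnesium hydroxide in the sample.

53.24 %

n(HCl) added = 0.1005 × 0.2956 = 0.02971 mol
n(NaOH) used in back-titration = 0.01563 × 0.1275 = 1.993 × 10^-3 mol
n(HCl) left over = 1.993 × 10^-3 mol (1:1 ratio)
n(HCl) consumed by analyte = 0.02971 − 1.993 × 10^-3 = 0.02771 mol
From the 1:2 ratio, n(Mg(OH)2) = 1/2 × 0.02771 = 0.01386 mol
mass of Mg(OH)2 = 0.01386 × 58.32 = 0.8082 g
% Mg(OH)2 = 0.8082 / 1.518 × 100 = 53.24 %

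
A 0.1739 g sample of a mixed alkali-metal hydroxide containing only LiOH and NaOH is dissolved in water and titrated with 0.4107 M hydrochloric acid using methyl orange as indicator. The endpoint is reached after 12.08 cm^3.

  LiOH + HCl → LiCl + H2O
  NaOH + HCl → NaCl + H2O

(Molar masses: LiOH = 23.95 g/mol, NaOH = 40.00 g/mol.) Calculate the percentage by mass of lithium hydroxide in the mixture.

21.07 %

n(HCl) = 0.01208 × 0.4107 = 4.961 × 10^-3 mol
Let x = n(LiOH), y = n(NaOH).
Titrant: 1x + 1y = 4.961 × 10^-3;  mass: 23.95x + 40.00y = 0.1739
Solving, x = 1.530 × 10^-3 mol, y = 3.432 × 10^-3 mol
mass of LiOH = 1.530 × 10^-3 × 23.95 = 0.03663 g
% LiOH = 0.03663 / 0.1739 × 100 = 21.07 %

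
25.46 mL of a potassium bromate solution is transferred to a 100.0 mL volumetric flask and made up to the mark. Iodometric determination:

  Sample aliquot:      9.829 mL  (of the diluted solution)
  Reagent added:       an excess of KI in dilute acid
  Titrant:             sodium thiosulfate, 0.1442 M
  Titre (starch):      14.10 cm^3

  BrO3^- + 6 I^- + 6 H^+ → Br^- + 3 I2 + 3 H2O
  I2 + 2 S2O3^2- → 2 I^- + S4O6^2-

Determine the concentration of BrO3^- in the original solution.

0.1354 M

n(S2O3^2-) = 0.01410 × 0.1442 = 2.033 × 10^-3 mol
n(I2) = n(S2O3^2-)/2 = 1.017 × 10^-3 mol
From the 1:3 ratio, n(BrO3^-) in the aliquot = 1/3 × 1.017 × 10^-3 = 3.389 × 10^-4 mol
[BrO3^-]_dilute = 3.389 × 10^-4 / 0.009829 = 0.03448 mol/L
[BrO3^-]_original = 0.03448 × 100.0/25.46 = 0.1354 mol/L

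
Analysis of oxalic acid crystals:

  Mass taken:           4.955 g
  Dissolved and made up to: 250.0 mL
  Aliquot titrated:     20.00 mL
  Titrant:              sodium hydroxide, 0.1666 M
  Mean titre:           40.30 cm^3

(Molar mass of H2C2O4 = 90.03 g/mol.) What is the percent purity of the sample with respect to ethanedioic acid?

76.24 %

H2C2O4 + 2 NaOH → Na2C2O4 + 2 H2O
n(NaOH) per titration = 0.04030 × 0.1666 = 6.714 × 10^-3 mol
From the 1:2 ratio, n(H2C2O4) in each aliquot = 1/2 × 6.714 × 10^-3 = 3.357 × 10^-3 mol
n(H2C2O4) in the whole flask = 3.357 × 10^-3 × 250.0/20.00 = 0.04196 mol
mass of H2C2O4 = 0.04196 × 90.03 = 3.778 g
% H2C2O4 = 3.778 / 4.955 × 100 = 76.24 %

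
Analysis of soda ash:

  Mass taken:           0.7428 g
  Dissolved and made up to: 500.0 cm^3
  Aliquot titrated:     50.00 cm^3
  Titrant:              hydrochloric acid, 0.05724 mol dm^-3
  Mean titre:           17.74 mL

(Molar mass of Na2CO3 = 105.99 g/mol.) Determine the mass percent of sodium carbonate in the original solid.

Na2CO3 + 2 HCl → 2 NaCl + H2O + CO2
n(HCl) per titration = 0.01774 × 0.05724 = 1.015 × 10^-3 mol
From the 1:2 ratio, n(Na2CO3) in each aliquot = 1/2 × 1.015 × 10^-3 = 5.077 × 10^-4 mol
n(Na2CO3) in the whole flask = 5.077 × 10^-4 × 500.0/50.00 = 5.077 × 10^-3 mol
mass of Na2CO3 = 5.077 × 10^-3 × 105.99 = 0.5381 g
% Na2CO3 = 0.5381 / 0.7428 × 100 = 72.45 %

72.45 %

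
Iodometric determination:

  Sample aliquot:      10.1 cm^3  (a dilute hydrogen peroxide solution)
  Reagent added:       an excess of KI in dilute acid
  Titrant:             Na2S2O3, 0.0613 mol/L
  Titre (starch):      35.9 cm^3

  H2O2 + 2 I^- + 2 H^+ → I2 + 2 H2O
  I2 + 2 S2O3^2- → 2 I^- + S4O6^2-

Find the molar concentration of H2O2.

n(S2O3^2-) = 0.0359 × 0.0613 = 2.20 × 10^-3 mol
n(I2) = n(S2O3^2-)/2 = 1.10 × 10^-3 mol
n(H2O2) in the aliquot = 1.10 × 10^-3 mol (1:1 ratio)
[H2O2] = 1.10 × 10^-3 / 0.0101 = 0.109 mol/L

0.109 mol/L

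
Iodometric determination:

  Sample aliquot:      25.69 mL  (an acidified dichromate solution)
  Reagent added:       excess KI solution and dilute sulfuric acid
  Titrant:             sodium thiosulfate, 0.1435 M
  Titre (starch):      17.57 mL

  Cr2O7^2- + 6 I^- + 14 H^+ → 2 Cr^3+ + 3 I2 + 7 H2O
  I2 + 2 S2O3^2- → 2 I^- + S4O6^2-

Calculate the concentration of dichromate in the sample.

0.01636 M

n(S2O3^2-) = 0.01757 × 0.1435 = 2.521 × 10^-3 mol
n(I2) = n(S2O3^2-)/2 = 1.261 × 10^-3 mol
From the 1:3 ratio, n(Cr2O7^2-) in the aliquot = 1/3 × 1.261 × 10^-3 = 4.202 × 10^-4 mol
[Cr2O7^2-] = 4.202 × 10^-4 / 0.02569 = 0.01636 mol/L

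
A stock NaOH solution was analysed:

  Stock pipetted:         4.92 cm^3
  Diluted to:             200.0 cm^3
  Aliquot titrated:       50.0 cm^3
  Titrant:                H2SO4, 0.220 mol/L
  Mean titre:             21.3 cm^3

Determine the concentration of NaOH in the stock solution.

2 NaOH + H2SO4 → Na2SO4 + 2 H2O
n(H2SO4) = 0.0213 × 0.220 = 4.69 × 10^-3 mol
From the 2:1 ratio, n(NaOH) in the aliquot = 2/1 × 4.69 × 10^-3 = 9.37 × 10^-3 mol
[NaOH]_dilute = 9.37 × 10^-3 / 0.0500 = 0.187 mol/L
Dilution factor = 200.0 / 4.92 = 40.65
[NaOH]_stock = 0.187 × 40.65 = 7.62 mol/L

7.62 mol/L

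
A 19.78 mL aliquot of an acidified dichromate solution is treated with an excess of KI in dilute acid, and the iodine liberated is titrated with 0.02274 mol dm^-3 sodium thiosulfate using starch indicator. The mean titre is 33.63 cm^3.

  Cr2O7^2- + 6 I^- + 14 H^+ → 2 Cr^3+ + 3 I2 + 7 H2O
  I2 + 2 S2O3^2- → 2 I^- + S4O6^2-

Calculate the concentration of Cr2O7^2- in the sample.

0.006444 mol/L

n(S2O3^2-) = 0.03363 × 0.02274 = 7.647 × 10^-4 mol
n(I2) = n(S2O3^2-)/2 = 3.824 × 10^-4 mol
From the 1:3 ratio, n(Cr2O7^2-) in the aliquot = 1/3 × 3.824 × 10^-4 = 1.275 × 10^-4 mol
[Cr2O7^2-] = 1.275 × 10^-4 / 0.01978 = 0.006444 mol/L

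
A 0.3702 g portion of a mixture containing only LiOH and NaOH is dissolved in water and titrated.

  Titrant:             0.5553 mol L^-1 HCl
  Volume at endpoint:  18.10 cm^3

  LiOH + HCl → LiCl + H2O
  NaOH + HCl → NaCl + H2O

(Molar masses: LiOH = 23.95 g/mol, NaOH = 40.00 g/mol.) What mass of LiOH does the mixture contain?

0.04751 g

n(HCl) = 0.01810 × 0.5553 = 0.01005 mol
Let x = n(LiOH), y = n(NaOH).
Titrant: 1x + 1y = 0.01005;  mass: 23.95x + 40.00y = 0.3702
Solving, x = 1.984 × 10^-3 mol, y = 8.067 × 10^-3 mol
mass of LiOH = 1.984 × 10^-3 × 23.95 = 0.04751 g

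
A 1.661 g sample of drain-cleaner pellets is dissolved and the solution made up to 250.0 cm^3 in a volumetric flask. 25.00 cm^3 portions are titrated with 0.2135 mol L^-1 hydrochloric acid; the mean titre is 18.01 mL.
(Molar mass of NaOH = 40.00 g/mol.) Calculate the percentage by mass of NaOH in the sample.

NaOH + HCl → NaCl + H2O
n(HCl) per titration = 0.01801 × 0.2135 = 3.845 × 10^-3 mol
n(NaOH) in each aliquot = 3.845 × 10^-3 mol (1:1 ratio)
n(NaOH) in the whole flask = 3.845 × 10^-3 × 250.0/25.00 = 0.03845 mol
mass of NaOH = 0.03845 × 40.00 = 1.538 g
% NaOH = 1.538 / 1.661 × 100 = 92.60 %

92.60 %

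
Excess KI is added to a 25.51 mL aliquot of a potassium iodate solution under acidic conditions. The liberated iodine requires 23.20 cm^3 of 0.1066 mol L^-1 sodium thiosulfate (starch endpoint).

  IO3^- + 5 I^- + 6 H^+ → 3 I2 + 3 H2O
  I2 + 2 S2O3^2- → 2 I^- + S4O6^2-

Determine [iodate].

0.01616 mol/L

n(S2O3^2-) = 0.02320 × 0.1066 = 2.473 × 10^-3 mol
n(I2) = n(S2O3^2-)/2 = 1.237 × 10^-3 mol
From the 1:3 ratio, n(IO3^-) in the aliquot = 1/3 × 1.237 × 10^-3 = 4.122 × 10^-4 mol
[IO3^-] = 4.122 × 10^-4 / 0.02551 = 0.01616 mol/L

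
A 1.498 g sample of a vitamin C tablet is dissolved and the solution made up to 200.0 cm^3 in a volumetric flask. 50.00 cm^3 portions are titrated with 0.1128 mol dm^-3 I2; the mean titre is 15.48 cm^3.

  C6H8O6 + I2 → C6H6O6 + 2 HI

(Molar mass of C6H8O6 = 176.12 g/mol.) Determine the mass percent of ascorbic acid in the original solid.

n(I2) per titration = 0.01548 × 0.1128 = 1.746 × 10^-3 mol
n(C6H8O6) in each aliquot = 1.746 × 10^-3 mol (1:1 ratio)
n(C6H8O6) in the whole flask = 1.746 × 10^-3 × 200.0/50.00 = 6.985 × 10^-3 mol
mass of C6H8O6 = 6.985 × 10^-3 × 176.12 = 1.230 g
% C6H8O6 = 1.230 / 1.498 × 100 = 82.12 %

82.12 %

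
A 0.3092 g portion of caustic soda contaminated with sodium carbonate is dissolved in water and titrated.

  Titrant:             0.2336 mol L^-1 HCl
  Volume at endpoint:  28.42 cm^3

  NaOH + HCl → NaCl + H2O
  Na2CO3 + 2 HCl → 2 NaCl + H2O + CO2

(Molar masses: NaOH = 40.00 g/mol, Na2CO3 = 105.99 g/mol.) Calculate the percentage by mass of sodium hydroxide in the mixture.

42.44 %

n(HCl) = 0.02842 × 0.2336 = 6.639 × 10^-3 mol
Let x = n(NaOH), y = n(Na2CO3).
Titrant: 1x + 2y = 6.639 × 10^-3;  mass: 40.00x + 105.99y = 0.3092
Solving, x = 3.280 × 10^-3 mol, y = 1.679 × 10^-3 mol
mass of NaOH = 3.280 × 10^-3 × 40.00 = 0.1312 g
% NaOH = 0.1312 / 0.3092 × 100 = 42.44 %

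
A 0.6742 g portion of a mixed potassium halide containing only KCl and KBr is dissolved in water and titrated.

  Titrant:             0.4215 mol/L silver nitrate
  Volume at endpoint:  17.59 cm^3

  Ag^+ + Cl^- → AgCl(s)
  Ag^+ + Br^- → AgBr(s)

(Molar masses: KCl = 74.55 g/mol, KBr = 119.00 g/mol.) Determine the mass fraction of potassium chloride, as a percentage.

n(AgNO3) = 0.01759 × 0.4215 = 7.414 × 10^-3 mol
Let x = n(KCl), y = n(KBr).
Titrant: 1x + 1y = 7.414 × 10^-3;  mass: 74.55x + 119.00y = 0.6742
Solving, x = 4.681 × 10^-3 mol, y = 2.733 × 10^-3 mol
mass of KCl = 4.681 × 10^-3 × 74.55 = 0.3490 g
% KCl = 0.3490 / 0.6742 × 100 = 51.76 %

51.76 %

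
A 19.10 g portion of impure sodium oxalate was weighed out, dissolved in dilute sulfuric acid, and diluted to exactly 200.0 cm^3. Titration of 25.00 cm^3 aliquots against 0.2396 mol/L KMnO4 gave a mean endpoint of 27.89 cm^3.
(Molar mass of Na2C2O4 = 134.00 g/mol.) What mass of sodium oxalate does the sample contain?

2 MnO4^- + 5 C2O4^2- + 16 H^+ → 2 Mn^2+ + 10 CO2 + 8 H2O
n(KMnO4) per titration = 0.02789 × 0.2396 = 6.682 × 10^-3 mol
From the 5:2 ratio, n(Na2C2O4) in each aliquot = 5/2 × 6.682 × 10^-3 = 0.01671 mol
n(Na2C2O4) in the whole flask = 0.01671 × 200.0/25.00 = 0.1336 mol
mass of Na2C2O4 = 0.1336 × 134.00 = 17.91 g

17.91 g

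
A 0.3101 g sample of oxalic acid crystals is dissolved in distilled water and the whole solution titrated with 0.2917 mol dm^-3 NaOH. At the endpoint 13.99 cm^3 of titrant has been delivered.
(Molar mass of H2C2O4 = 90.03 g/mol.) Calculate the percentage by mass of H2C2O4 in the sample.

H2C2O4 + 2 NaOH → Na2C2O4 + 2 H2O
n(NaOH) = 0.01399 L × 0.2917 mol/L = 4.081 × 10^-3 mol
From the 1:2 ratio, n(H2C2O4) = 1/2 × 4.081 × 10^-3 = 2.040 × 10^-3 mol
mass of H2C2O4 = 2.040 × 10^-3 × 90.03 g/mol = 0.1837 g
% H2C2O4 = 0.1837 / 0.3101 × 100 = 59.24 %

59.24 %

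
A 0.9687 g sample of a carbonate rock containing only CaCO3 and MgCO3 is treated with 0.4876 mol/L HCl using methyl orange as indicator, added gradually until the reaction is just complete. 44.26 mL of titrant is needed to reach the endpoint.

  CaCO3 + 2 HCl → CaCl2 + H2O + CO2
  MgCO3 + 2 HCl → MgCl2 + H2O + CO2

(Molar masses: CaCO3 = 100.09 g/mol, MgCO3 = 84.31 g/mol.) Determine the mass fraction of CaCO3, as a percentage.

n(HCl) = 0.04426 × 0.4876 = 0.02158 mol
Let x = n(CaCO3), y = n(MgCO3).
Titrant: 2x + 2y = 0.02158;  mass: 100.09x + 84.31y = 0.9687
Solving, x = 3.735 × 10^-3 mol, y = 7.055 × 10^-3 mol
mass of CaCO3 = 3.735 × 10^-3 × 100.09 = 0.3739 g
% CaCO3 = 0.3739 / 0.9687 × 100 = 38.60 %

38.60 %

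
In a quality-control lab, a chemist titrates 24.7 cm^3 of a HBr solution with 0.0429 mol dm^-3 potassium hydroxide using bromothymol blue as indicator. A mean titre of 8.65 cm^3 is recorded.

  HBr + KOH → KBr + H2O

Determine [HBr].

0.0150 mol/L

n(KOH) = 0.00865 L × 0.0429 mol/L = 3.71 × 10^-4 mol
n(HBr) = 3.71 × 10^-4 mol (1:1 mole ratio)
[HBr] = 3.71 × 10^-4 mol / 0.0247 L = 0.0150 mol/L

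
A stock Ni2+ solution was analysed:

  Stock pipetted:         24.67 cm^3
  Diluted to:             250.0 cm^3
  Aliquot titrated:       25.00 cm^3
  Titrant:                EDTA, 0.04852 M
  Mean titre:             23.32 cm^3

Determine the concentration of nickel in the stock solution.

Ni^2+ + EDTA^4- → [Ni(EDTA)]^2-
n(EDTA) = 0.02332 × 0.04852 = 1.131 × 10^-3 mol
n(Ni2+) in the aliquot = 1.131 × 10^-3 mol (1:1 ratio)
[Ni2+]_dilute = 1.131 × 10^-3 / 0.02500 = 0.04526 mol/L
Dilution factor = 250.0 / 24.67 = 10.13
[Ni2+]_stock = 0.04526 × 10.13 = 0.4586 mol/L

0.4586 M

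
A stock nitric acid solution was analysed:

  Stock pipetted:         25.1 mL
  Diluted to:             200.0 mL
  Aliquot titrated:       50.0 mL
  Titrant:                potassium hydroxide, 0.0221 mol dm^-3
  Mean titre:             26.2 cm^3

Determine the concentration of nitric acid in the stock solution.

0.0923 mol/L

HNO3 + KOH → KNO3 + H2O
n(KOH) = 0.0262 × 0.0221 = 5.79 × 10^-4 mol
n(HNO3) in the aliquot = 5.79 × 10^-4 mol (1:1 ratio)
[HNO3]_dilute = 5.79 × 10^-4 / 0.0500 = 0.0116 mol/L
Dilution factor = 200.0 / 25.1 = 7.968
[HNO3]_stock = 0.0116 × 7.968 = 0.0923 mol/L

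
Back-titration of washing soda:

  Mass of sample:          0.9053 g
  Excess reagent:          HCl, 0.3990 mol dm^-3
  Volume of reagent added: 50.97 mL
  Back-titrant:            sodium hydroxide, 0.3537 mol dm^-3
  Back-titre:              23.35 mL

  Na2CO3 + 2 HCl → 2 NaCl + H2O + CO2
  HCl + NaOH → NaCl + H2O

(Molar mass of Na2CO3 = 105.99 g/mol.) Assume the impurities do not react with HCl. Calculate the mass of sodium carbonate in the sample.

0.6401 g

n(HCl) added = 0.05097 × 0.3990 = 0.02034 mol
n(NaOH) used in back-titration = 0.02335 × 0.3537 = 8.259 × 10^-3 mol
n(HCl) left over = 8.259 × 10^-3 mol (1:1 ratio)
n(HCl) consumed by analyte = 0.02034 − 8.259 × 10^-3 = 0.01208 mol
From the 1:2 ratio, n(Na2CO3) = 1/2 × 0.01208 = 6.039 × 10^-3 mol
mass of Na2CO3 = 6.039 × 10^-3 × 105.99 = 0.6401 g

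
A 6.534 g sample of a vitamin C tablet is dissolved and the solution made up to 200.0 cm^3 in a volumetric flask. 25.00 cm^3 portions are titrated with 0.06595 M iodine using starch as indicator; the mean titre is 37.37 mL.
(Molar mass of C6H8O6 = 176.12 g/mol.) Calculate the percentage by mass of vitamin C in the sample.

C6H8O6 + I2 → C6H6O6 + 2 HI
n(I2) per titration = 0.03737 × 0.06595 = 2.465 × 10^-3 mol
n(C6H8O6) in each aliquot = 2.465 × 10^-3 mol (1:1 ratio)
n(C6H8O6) in the whole flask = 2.465 × 10^-3 × 200.0/25.00 = 0.01972 mol
mass of C6H8O6 = 0.01972 × 176.12 = 3.472 g
% C6H8O6 = 3.472 / 6.534 × 100 = 53.14 %

53.14 %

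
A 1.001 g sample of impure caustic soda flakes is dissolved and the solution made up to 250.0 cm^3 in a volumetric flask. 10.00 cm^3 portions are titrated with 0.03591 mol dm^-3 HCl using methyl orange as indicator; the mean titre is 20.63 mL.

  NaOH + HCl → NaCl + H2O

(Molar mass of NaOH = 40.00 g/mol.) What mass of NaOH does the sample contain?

n(HCl) per titration = 0.02063 × 0.03591 = 7.408 × 10^-4 mol
n(NaOH) in each aliquot = 7.408 × 10^-4 mol (1:1 ratio)
n(NaOH) in the whole flask = 7.408 × 10^-4 × 250.0/10.00 = 0.01852 mol
mass of NaOH = 0.01852 × 40.00 = 0.7408 g

0.7408 g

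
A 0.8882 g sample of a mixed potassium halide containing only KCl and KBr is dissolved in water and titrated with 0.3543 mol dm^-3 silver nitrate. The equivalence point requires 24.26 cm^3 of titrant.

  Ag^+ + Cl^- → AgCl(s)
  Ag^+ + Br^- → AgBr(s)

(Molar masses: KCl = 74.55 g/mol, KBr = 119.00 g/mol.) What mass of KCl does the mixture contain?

0.2258 g

n(AgNO3) = 0.02426 × 0.3543 = 8.595 × 10^-3 mol
Let x = n(KCl), y = n(KBr).
Titrant: 1x + 1y = 8.595 × 10^-3;  mass: 74.55x + 119.00y = 0.8882
Solving, x = 3.029 × 10^-3 mol, y = 5.566 × 10^-3 mol
mass of KCl = 3.029 × 10^-3 × 74.55 = 0.2258 g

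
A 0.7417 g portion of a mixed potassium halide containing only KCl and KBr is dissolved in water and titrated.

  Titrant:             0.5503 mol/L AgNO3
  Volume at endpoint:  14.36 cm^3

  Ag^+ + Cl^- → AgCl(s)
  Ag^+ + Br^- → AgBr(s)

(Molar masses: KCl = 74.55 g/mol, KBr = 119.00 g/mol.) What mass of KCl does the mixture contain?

0.3332 g

n(AgNO3) = 0.01436 × 0.5503 = 7.902 × 10^-3 mol
Let x = n(KCl), y = n(KBr).
Titrant: 1x + 1y = 7.902 × 10^-3;  mass: 74.55x + 119.00y = 0.7417
Solving, x = 4.470 × 10^-3 mol, y = 3.433 × 10^-3 mol
mass of KCl = 4.470 × 10^-3 × 74.55 = 0.3332 g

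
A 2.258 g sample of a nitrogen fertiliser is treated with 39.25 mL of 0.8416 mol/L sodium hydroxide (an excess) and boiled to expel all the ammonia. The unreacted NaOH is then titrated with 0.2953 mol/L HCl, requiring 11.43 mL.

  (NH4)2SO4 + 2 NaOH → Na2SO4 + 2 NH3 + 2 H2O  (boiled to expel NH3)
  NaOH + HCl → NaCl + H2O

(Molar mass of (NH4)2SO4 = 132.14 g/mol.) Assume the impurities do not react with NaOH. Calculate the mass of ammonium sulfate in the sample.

1.959 g

n(NaOH) added = 0.03925 × 0.8416 = 0.03303 mol
n(HCl) used in back-titration = 0.01143 × 0.2953 = 3.375 × 10^-3 mol
n(NaOH) left over = 3.375 × 10^-3 mol (1:1 ratio)
n(NaOH) consumed by analyte = 0.03303 − 3.375 × 10^-3 = 0.02966 mol
From the 1:2 ratio, n((NH4)2SO4) = 1/2 × 0.02966 = 0.01483 mol
mass of (NH4)2SO4 = 0.01483 × 132.14 = 1.959 g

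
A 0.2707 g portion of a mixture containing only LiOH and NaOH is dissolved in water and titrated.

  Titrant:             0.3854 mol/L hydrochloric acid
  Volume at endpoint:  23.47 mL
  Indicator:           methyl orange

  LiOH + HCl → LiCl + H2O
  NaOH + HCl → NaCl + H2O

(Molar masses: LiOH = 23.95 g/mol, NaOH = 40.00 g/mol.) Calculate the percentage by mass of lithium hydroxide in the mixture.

n(HCl) = 0.02347 × 0.3854 = 9.045 × 10^-3 mol
Let x = n(LiOH), y = n(NaOH).
Titrant: 1x + 1y = 9.045 × 10^-3;  mass: 23.95x + 40.00y = 0.2707
Solving, x = 5.677 × 10^-3 mol, y = 3.368 × 10^-3 mol
mass of LiOH = 5.677 × 10^-3 × 23.95 = 0.1360 g
% LiOH = 0.1360 / 0.2707 × 100 = 50.23 %

50.23 %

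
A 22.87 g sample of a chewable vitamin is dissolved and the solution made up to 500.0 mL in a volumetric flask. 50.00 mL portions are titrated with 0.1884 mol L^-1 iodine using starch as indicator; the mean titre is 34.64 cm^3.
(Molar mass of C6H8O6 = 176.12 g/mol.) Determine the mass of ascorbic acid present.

11.49 g

C6H8O6 + I2 → C6H6O6 + 2 HI
n(I2) per titration = 0.03464 × 0.1884 = 6.526 × 10^-3 mol
n(C6H8O6) in each aliquot = 6.526 × 10^-3 mol (1:1 ratio)
n(C6H8O6) in the whole flask = 6.526 × 10^-3 × 500.0/50.00 = 0.06526 mol
mass of C6H8O6 = 0.06526 × 176.12 = 11.49 g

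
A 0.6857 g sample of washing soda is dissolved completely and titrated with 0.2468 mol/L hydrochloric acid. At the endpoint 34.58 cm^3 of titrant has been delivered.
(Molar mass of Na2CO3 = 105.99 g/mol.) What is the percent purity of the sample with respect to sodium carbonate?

Na2CO3 + 2 HCl → 2 NaCl + H2O + CO2
n(HCl) = 0.03458 L × 0.2468 mol/L = 8.534 × 10^-3 mol
From the 1:2 ratio, n(Na2CO3) = 1/2 × 8.534 × 10^-3 = 4.267 × 10^-3 mol
mass of Na2CO3 = 4.267 × 10^-3 × 105.99 g/mol = 0.4523 g
% Na2CO3 = 0.4523 / 0.6857 × 100 = 65.96 %

65.96 %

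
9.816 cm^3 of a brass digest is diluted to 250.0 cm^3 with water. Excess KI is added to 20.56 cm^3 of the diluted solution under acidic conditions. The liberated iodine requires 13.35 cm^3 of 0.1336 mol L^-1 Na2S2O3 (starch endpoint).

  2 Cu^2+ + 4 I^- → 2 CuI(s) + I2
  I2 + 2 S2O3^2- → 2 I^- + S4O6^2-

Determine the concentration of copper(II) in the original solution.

n(S2O3^2-) = 0.01335 × 0.1336 = 1.784 × 10^-3 mol
n(I2) = n(S2O3^2-)/2 = 8.918 × 10^-4 mol
From the 2:1 ratio, n(Cu2+) in the aliquot = 2/1 × 8.918 × 10^-4 = 1.784 × 10^-3 mol
[Cu2+]_dilute = 1.784 × 10^-3 / 0.02056 = 0.08675 mol/L
[Cu2+]_original = 0.08675 × 250.0/9.816 = 2.209 mol/L

2.209 mol/L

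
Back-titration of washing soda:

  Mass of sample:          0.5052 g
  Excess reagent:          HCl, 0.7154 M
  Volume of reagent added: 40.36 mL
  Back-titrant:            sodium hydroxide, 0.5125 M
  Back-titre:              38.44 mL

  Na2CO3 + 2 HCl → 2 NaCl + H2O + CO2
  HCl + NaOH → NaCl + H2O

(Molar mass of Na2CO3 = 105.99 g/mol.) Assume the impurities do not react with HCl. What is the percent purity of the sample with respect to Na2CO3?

n(HCl) added = 0.04036 × 0.7154 = 0.02887 mol
n(NaOH) used in back-titration = 0.03844 × 0.5125 = 0.01970 mol
n(HCl) left over = 0.01970 mol (1:1 ratio)
n(HCl) consumed by analyte = 0.02887 − 0.01970 = 9.173 × 10^-3 mol
From the 1:2 ratio, n(Na2CO3) = 1/2 × 9.173 × 10^-3 = 4.587 × 10^-3 mol
mass of Na2CO3 = 4.587 × 10^-3 × 105.99 = 0.4861 g
% Na2CO3 = 0.4861 / 0.5052 × 100 = 96.22 %

96.22 %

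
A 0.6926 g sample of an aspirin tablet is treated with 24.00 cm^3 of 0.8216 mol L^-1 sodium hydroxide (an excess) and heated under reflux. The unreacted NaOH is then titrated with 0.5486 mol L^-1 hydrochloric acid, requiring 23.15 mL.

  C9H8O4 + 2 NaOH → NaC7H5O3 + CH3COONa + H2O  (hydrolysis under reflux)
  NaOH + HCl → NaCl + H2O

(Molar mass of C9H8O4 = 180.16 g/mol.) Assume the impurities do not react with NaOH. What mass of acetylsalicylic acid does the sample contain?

n(NaOH) added = 0.02400 × 0.8216 = 0.01972 mol
n(HCl) used in back-titration = 0.02315 × 0.5486 = 0.01270 mol
n(NaOH) left over = 0.01270 mol (1:1 ratio)
n(NaOH) consumed by analyte = 0.01972 − 0.01270 = 7.018 × 10^-3 mol
From the 1:2 ratio, n(C9H8O4) = 1/2 × 7.018 × 10^-3 = 3.509 × 10^-3 mol
mass of C9H8O4 = 3.509 × 10^-3 × 180.16 = 0.6322 g

0.6322 g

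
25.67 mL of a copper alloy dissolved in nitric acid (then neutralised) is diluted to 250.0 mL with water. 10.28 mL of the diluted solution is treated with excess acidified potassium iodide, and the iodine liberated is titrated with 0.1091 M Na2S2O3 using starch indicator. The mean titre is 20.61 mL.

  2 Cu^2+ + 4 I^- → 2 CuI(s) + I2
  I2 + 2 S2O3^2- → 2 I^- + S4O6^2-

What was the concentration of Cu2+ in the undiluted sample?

n(S2O3^2-) = 0.02061 × 0.1091 = 2.249 × 10^-3 mol
n(I2) = n(S2O3^2-)/2 = 1.124 × 10^-3 mol
From the 2:1 ratio, n(Cu2+) in the aliquot = 2/1 × 1.124 × 10^-3 = 2.249 × 10^-3 mol
[Cu2+]_dilute = 2.249 × 10^-3 / 0.01028 = 0.2187 mol/L
[Cu2+]_original = 0.2187 × 250.0/25.67 = 2.130 mol/L

2.130 M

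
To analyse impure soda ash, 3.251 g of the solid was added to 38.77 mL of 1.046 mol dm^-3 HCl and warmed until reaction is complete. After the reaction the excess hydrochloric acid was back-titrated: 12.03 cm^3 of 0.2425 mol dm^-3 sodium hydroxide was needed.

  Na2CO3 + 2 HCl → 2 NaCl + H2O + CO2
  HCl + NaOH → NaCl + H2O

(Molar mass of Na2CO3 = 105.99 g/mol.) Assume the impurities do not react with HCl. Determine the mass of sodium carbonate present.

n(HCl) added = 0.03877 × 1.046 = 0.04055 mol
n(NaOH) used in back-titration = 0.01203 × 0.2425 = 2.917 × 10^-3 mol
n(HCl) left over = 2.917 × 10^-3 mol (1:1 ratio)
n(HCl) consumed by analyte = 0.04055 − 2.917 × 10^-3 = 0.03764 mol
From the 1:2 ratio, n(Na2CO3) = 1/2 × 0.03764 = 0.01882 mol
mass of Na2CO3 = 0.01882 × 105.99 = 1.995 g

1.995 g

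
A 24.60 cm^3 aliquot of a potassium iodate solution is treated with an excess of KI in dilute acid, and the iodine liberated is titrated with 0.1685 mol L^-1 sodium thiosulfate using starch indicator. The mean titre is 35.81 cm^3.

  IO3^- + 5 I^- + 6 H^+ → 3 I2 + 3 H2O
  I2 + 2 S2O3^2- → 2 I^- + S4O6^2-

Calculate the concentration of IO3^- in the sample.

n(S2O3^2-) = 0.03581 × 0.1685 = 6.034 × 10^-3 mol
n(I2) = n(S2O3^2-)/2 = 3.017 × 10^-3 mol
From the 1:3 ratio, n(IO3^-) in the aliquot = 1/3 × 3.017 × 10^-3 = 1.006 × 10^-3 mol
[IO3^-] = 1.006 × 10^-3 / 0.02460 = 0.04088 mol/L

0.04088 mol/L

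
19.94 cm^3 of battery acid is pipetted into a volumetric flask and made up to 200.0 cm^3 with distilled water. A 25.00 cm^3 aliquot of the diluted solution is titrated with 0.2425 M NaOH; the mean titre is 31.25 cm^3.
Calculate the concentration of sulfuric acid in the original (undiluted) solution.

H2SO4 + 2 NaOH → Na2SO4 + 2 H2O
n(NaOH) = 0.03125 × 0.2425 = 7.578 × 10^-3 mol
From the 1:2 ratio, n(H2SO4) in the aliquot = 1/2 × 7.578 × 10^-3 = 3.789 × 10^-3 mol
[H2SO4]_dilute = 3.789 × 10^-3 / 0.02500 = 0.1516 mol/L
Dilution factor = 200.0 / 19.94 = 10.03
[H2SO4]_stock = 0.1516 × 10.03 = 1.520 mol/L

1.520 M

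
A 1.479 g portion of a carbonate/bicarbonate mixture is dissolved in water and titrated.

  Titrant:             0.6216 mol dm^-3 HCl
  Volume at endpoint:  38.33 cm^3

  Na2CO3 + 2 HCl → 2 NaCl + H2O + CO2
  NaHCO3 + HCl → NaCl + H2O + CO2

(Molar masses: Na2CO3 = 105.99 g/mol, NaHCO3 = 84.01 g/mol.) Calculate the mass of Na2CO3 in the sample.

0.8930 g

n(HCl) = 0.03833 × 0.6216 = 0.02383 mol
Let x = n(Na2CO3), y = n(NaHCO3).
Titrant: 2x + 1y = 0.02383;  mass: 105.99x + 84.01y = 1.479
Solving, x = 8.425 × 10^-3 mol, y = 6.975 × 10^-3 mol
mass of Na2CO3 = 8.425 × 10^-3 × 105.99 = 0.8930 g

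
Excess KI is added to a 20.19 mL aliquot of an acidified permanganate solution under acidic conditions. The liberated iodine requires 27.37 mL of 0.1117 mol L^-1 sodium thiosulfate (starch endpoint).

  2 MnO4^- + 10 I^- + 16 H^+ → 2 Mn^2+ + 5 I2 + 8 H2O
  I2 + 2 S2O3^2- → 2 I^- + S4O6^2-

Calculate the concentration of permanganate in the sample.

0.03028 mol/L

n(S2O3^2-) = 0.02737 × 0.1117 = 3.057 × 10^-3 mol
n(I2) = n(S2O3^2-)/2 = 1.529 × 10^-3 mol
From the 2:5 ratio, n(MnO4^-) in the aliquot = 2/5 × 1.529 × 10^-3 = 6.114 × 10^-4 mol
[MnO4^-] = 6.114 × 10^-4 / 0.02019 = 0.03028 mol/L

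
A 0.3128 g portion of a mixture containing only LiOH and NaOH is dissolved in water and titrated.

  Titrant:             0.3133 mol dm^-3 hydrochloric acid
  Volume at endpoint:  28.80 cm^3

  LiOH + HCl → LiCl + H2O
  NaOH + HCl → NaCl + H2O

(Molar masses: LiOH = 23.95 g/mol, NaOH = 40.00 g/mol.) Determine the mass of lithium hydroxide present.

0.07181 g

n(HCl) = 0.02880 × 0.3133 = 9.023 × 10^-3 mol
Let x = n(LiOH), y = n(NaOH).
Titrant: 1x + 1y = 9.023 × 10^-3;  mass: 23.95x + 40.00y = 0.3128
Solving, x = 2.998 × 10^-3 mol, y = 6.025 × 10^-3 mol
mass of LiOH = 2.998 × 10^-3 × 23.95 = 0.07181 g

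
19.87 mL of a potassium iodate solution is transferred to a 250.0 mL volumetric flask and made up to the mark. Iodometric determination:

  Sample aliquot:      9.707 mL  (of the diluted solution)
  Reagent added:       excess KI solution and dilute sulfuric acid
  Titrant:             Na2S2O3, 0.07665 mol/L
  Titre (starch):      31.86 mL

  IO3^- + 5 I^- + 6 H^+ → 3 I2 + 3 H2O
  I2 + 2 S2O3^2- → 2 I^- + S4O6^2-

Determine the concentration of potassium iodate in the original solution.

n(S2O3^2-) = 0.03186 × 0.07665 = 2.442 × 10^-3 mol
n(I2) = n(S2O3^2-)/2 = 1.221 × 10^-3 mol
From the 1:3 ratio, n(IO3^-) in the aliquot = 1/3 × 1.221 × 10^-3 = 4.070 × 10^-4 mol
[IO3^-]_dilute = 4.070 × 10^-4 / 0.009707 = 0.04193 mol/L
[IO3^-]_original = 0.04193 × 250.0/19.87 = 0.5276 mol/L

0.5276 mol/L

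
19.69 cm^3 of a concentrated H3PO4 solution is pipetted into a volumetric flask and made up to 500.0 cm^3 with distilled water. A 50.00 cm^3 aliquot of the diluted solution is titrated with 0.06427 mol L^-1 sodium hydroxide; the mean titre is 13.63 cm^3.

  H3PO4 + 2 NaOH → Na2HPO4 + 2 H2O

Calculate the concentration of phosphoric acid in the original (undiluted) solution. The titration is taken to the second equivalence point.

0.2224 mol/L

n(NaOH) = 0.01363 × 0.06427 = 8.760 × 10^-4 mol
From the 1:2 ratio, n(H3PO4) in the aliquot = 1/2 × 8.760 × 10^-4 = 4.380 × 10^-4 mol
[H3PO4]_dilute = 4.380 × 10^-4 / 0.05000 = 0.008760 mol/L
Dilution factor = 500.0 / 19.69 = 25.39
[H3PO4]_stock = 0.008760 × 25.39 = 0.2224 mol/L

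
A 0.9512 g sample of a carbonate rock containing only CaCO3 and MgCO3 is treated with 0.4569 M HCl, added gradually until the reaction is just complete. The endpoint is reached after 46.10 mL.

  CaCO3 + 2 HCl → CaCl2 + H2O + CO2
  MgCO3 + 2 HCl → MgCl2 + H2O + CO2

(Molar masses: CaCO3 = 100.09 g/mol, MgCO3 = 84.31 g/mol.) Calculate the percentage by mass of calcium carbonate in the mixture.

42.20 %

n(HCl) = 0.04610 × 0.4569 = 0.02106 mol
Let x = n(CaCO3), y = n(MgCO3).
Titrant: 2x + 2y = 0.02106;  mass: 100.09x + 84.31y = 0.9512
Solving, x = 4.010 × 10^-3 mol, y = 6.521 × 10^-3 mol
mass of CaCO3 = 4.010 × 10^-3 × 100.09 = 0.4014 g
% CaCO3 = 0.4014 / 0.9512 × 100 = 42.20 %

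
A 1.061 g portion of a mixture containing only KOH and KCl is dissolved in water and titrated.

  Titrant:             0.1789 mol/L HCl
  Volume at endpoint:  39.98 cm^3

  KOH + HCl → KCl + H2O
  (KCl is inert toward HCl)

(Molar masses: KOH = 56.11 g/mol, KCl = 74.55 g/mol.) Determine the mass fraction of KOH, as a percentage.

n(HCl) = 0.03998 × 0.1789 = 7.152 × 10^-3 mol
Let x = n(KOH), y = n(KCl).
Titrant: 1x = 7.152 × 10^-3;  mass: 56.11x + 74.55y = 1.061
Solving, x = 7.152 × 10^-3 mol, y = 8.849 × 10^-3 mol
mass of KOH = 7.152 × 10^-3 × 56.11 = 0.4013 g
% KOH = 0.4013 / 1.061 × 100 = 37.82 %

37.82 %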